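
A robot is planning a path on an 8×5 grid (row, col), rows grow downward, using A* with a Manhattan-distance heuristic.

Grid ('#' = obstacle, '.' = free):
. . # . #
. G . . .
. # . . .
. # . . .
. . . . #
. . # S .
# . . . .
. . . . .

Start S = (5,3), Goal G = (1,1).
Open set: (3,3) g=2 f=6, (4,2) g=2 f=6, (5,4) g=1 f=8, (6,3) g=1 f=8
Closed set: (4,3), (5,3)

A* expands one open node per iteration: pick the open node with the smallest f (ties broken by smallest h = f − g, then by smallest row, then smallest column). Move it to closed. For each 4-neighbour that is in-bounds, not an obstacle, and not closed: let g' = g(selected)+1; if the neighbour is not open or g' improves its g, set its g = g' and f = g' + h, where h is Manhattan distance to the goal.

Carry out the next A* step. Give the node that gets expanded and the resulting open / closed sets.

expanded=(3,3); open=[(2,3) g=3 f=6, (3,2) g=3 f=6, (3,4) g=3 f=8, (4,2) g=2 f=6, (5,4) g=1 f=8, (6,3) g=1 f=8]; closed=[(3,3), (4,3), (5,3)]

step 1: expand (3,3) (f=6, h=4) → closed; open now [(2,3) g=3 f=6, (3,2) g=3 f=6, (3,4) g=3 f=8, (4,2) g=2 f=6, (5,4) g=1 f=8, (6,3) g=1 f=8]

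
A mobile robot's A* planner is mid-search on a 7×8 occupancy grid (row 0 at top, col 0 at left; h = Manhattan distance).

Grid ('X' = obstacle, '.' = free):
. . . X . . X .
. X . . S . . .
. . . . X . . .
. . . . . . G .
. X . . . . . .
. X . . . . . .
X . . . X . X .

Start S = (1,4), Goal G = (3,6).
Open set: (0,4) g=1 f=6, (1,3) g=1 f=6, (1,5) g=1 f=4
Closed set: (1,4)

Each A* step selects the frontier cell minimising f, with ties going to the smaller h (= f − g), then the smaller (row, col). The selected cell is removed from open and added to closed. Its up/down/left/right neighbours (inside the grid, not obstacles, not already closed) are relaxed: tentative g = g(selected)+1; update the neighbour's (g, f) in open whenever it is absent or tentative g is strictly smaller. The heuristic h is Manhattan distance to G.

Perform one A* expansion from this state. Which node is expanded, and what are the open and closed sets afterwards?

step 1: expand (1,5) (f=4, h=3) → closed; open now [(0,4) g=1 f=6, (0,5) g=2 f=6, (1,3) g=1 f=6, (1,6) g=2 f=4, (2,5) g=2 f=4]

expanded=(1,5); open=[(0,4) g=1 f=6, (0,5) g=2 f=6, (1,3) g=1 f=6, (1,6) g=2 f=4, (2,5) g=2 f=4]; closed=[(1,4), (1,5)]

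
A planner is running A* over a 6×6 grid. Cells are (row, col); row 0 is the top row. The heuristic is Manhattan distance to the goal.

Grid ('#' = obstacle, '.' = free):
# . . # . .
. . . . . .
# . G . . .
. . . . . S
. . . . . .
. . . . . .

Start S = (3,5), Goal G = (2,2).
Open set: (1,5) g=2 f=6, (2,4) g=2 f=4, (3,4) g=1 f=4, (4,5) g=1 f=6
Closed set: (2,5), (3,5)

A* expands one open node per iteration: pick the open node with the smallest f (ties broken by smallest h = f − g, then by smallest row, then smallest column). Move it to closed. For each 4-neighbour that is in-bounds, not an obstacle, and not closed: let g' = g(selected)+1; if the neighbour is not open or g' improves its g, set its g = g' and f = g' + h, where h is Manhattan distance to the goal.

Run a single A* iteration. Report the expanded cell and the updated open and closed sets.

step 1: expand (2,4) (f=4, h=2) → closed; open now [(1,4) g=3 f=6, (1,5) g=2 f=6, (2,3) g=3 f=4, (3,4) g=1 f=4, (4,5) g=1 f=6]

expanded=(2,4); open=[(1,4) g=3 f=6, (1,5) g=2 f=6, (2,3) g=3 f=4, (3,4) g=1 f=4, (4,5) g=1 f=6]; closed=[(2,4), (2,5), (3,5)]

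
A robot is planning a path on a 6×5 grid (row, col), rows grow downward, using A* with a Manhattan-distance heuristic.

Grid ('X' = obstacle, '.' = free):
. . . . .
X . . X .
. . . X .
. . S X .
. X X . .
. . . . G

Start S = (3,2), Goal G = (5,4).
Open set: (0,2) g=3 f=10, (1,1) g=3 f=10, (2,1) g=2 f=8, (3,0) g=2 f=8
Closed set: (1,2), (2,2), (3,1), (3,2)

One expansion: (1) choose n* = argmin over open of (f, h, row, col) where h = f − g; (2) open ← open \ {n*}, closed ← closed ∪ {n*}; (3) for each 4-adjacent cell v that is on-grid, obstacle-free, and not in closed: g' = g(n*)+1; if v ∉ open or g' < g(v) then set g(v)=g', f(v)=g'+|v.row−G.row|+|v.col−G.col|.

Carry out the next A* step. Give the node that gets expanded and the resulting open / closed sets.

expanded=(2,1); open=[(0,2) g=3 f=10, (1,1) g=3 f=10, (2,0) g=3 f=10, (3,0) g=2 f=8]; closed=[(1,2), (2,1), (2,2), (3,1), (3,2)]

step 1: expand (2,1) (f=8, h=6) → closed; open now [(0,2) g=3 f=10, (1,1) g=3 f=10, (2,0) g=3 f=10, (3,0) g=2 f=8]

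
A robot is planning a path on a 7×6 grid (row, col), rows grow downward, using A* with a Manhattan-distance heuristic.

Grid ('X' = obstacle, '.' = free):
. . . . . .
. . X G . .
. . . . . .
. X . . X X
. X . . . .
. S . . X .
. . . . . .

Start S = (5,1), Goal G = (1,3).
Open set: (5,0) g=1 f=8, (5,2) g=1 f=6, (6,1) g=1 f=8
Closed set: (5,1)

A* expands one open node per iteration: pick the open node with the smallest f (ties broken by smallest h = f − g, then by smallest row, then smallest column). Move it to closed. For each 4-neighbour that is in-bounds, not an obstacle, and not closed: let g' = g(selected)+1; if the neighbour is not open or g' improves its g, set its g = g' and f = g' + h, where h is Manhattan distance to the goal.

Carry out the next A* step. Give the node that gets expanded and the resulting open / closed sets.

expanded=(5,2); open=[(4,2) g=2 f=6, (5,0) g=1 f=8, (5,3) g=2 f=6, (6,1) g=1 f=8, (6,2) g=2 f=8]; closed=[(5,1), (5,2)]

step 1: expand (5,2) (f=6, h=5) → closed; open now [(4,2) g=2 f=6, (5,0) g=1 f=8, (5,3) g=2 f=6, (6,1) g=1 f=8, (6,2) g=2 f=8]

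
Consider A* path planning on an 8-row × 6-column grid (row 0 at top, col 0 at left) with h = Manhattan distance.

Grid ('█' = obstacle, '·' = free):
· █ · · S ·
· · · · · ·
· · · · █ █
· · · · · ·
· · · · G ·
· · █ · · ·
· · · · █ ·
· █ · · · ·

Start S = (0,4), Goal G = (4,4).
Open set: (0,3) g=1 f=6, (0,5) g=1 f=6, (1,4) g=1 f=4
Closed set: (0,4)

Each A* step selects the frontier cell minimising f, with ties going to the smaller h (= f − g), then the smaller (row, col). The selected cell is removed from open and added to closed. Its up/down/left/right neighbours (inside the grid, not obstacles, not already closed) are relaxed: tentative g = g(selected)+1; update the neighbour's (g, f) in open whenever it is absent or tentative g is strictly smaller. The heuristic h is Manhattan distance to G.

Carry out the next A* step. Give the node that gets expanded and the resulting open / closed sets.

step 1: expand (1,4) (f=4, h=3) → closed; open now [(0,3) g=1 f=6, (0,5) g=1 f=6, (1,3) g=2 f=6, (1,5) g=2 f=6]

expanded=(1,4); open=[(0,3) g=1 f=6, (0,5) g=1 f=6, (1,3) g=2 f=6, (1,5) g=2 f=6]; closed=[(0,4), (1,4)]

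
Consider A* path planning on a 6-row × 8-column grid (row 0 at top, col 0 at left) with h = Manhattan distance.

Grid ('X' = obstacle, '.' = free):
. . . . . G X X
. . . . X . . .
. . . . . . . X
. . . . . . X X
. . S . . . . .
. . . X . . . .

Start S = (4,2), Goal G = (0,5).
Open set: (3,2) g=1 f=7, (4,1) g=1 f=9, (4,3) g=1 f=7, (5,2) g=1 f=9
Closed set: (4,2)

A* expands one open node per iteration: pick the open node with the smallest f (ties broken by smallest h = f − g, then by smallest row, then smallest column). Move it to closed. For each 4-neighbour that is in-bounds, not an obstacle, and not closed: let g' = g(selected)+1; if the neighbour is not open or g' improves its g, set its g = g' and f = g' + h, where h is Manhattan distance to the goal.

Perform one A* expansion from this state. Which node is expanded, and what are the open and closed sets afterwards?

expanded=(3,2); open=[(2,2) g=2 f=7, (3,1) g=2 f=9, (3,3) g=2 f=7, (4,1) g=1 f=9, (4,3) g=1 f=7, (5,2) g=1 f=9]; closed=[(3,2), (4,2)]

step 1: expand (3,2) (f=7, h=6) → closed; open now [(2,2) g=2 f=7, (3,1) g=2 f=9, (3,3) g=2 f=7, (4,1) g=1 f=9, (4,3) g=1 f=7, (5,2) g=1 f=9]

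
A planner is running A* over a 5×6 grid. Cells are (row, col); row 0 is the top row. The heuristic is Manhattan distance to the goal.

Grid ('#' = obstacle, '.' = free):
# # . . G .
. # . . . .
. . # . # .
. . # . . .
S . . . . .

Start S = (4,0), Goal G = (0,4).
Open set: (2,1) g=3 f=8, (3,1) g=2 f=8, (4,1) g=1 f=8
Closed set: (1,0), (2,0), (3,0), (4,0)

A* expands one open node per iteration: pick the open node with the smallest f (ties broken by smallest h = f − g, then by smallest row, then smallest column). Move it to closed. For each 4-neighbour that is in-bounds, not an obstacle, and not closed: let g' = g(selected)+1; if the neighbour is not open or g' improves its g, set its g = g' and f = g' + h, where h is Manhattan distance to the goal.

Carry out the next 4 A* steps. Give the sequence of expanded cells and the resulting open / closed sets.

step 1: expand (2,1) (f=8, h=5) → closed; open now [(3,1) g=2 f=8, (4,1) g=1 f=8]
step 2: expand (3,1) (f=8, h=6) → closed; open now [(4,1) g=1 f=8]
step 3: expand (4,1) (f=8, h=7) → closed; open now [(4,2) g=2 f=8]
step 4: expand (4,2) (f=8, h=6) → closed; open now [(4,3) g=3 f=8]

order=[(2,1) → (3,1) → (4,1) → (4,2)]; open=[(4,3) g=3 f=8]; closed=[(1,0), (2,0), (2,1), (3,0), (3,1), (4,0), (4,1), (4,2)]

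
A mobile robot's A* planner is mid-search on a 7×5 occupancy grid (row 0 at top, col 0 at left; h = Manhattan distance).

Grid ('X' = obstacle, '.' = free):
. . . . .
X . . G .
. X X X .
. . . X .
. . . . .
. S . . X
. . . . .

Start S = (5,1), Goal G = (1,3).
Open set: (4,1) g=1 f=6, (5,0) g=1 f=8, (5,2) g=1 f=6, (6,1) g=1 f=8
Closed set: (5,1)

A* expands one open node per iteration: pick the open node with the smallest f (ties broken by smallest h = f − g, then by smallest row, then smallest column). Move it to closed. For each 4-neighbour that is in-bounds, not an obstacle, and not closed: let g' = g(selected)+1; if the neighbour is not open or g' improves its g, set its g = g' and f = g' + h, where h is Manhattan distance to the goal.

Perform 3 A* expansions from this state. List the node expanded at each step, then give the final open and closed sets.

step 1: expand (4,1) (f=6, h=5) → closed; open now [(3,1) g=2 f=6, (4,0) g=2 f=8, (4,2) g=2 f=6, (5,0) g=1 f=8, (5,2) g=1 f=6, (6,1) g=1 f=8]
step 2: expand (3,1) (f=6, h=4) → closed; open now [(3,0) g=3 f=8, (3,2) g=3 f=6, (4,0) g=2 f=8, (4,2) g=2 f=6, (5,0) g=1 f=8, (5,2) g=1 f=6, (6,1) g=1 f=8]
step 3: expand (3,2) (f=6, h=3) → closed; open now [(3,0) g=3 f=8, (4,0) g=2 f=8, (4,2) g=2 f=6, (5,0) g=1 f=8, (5,2) g=1 f=6, (6,1) g=1 f=8]

order=[(4,1) → (3,1) → (3,2)]; open=[(3,0) g=3 f=8, (4,0) g=2 f=8, (4,2) g=2 f=6, (5,0) g=1 f=8, (5,2) g=1 f=6, (6,1) g=1 f=8]; closed=[(3,1), (3,2), (4,1), (5,1)]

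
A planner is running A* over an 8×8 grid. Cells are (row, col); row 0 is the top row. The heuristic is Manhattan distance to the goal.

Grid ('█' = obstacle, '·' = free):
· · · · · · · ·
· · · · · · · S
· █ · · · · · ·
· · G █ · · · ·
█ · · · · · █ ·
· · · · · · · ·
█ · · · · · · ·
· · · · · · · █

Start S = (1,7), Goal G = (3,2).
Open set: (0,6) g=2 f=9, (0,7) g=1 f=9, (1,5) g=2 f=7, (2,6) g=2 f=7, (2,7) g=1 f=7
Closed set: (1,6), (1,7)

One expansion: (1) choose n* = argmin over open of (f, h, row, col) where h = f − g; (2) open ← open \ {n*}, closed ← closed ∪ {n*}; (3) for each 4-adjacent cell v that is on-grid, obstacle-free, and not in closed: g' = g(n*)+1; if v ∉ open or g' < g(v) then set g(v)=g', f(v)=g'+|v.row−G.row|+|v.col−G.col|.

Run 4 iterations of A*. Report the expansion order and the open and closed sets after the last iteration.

order=[(1,5) → (1,4) → (1,3) → (1,2)]; open=[(0,2) g=6 f=9, (0,3) g=5 f=9, (0,4) g=4 f=9, (0,5) g=3 f=9, (0,6) g=2 f=9, (0,7) g=1 f=9, (1,1) g=6 f=9, (2,2) g=6 f=7, (2,3) g=5 f=7, (2,4) g=4 f=7, (2,5) g=3 f=7, (2,6) g=2 f=7, (2,7) g=1 f=7]; closed=[(1,2), (1,3), (1,4), (1,5), (1,6), (1,7)]

step 1: expand (1,5) (f=7, h=5) → closed; open now [(0,5) g=3 f=9, (0,6) g=2 f=9, (0,7) g=1 f=9, (1,4) g=3 f=7, (2,5) g=3 f=7, (2,6) g=2 f=7, (2,7) g=1 f=7]
step 2: expand (1,4) (f=7, h=4) → closed; open now [(0,4) g=4 f=9, (0,5) g=3 f=9, (0,6) g=2 f=9, (0,7) g=1 f=9, (1,3) g=4 f=7, (2,4) g=4 f=7, (2,5) g=3 f=7, (2,6) g=2 f=7, (2,7) g=1 f=7]
step 3: expand (1,3) (f=7, h=3) → closed; open now [(0,3) g=5 f=9, (0,4) g=4 f=9, (0,5) g=3 f=9, (0,6) g=2 f=9, (0,7) g=1 f=9, (1,2) g=5 f=7, (2,3) g=5 f=7, (2,4) g=4 f=7, (2,5) g=3 f=7, (2,6) g=2 f=7, (2,7) g=1 f=7]
step 4: expand (1,2) (f=7, h=2) → closed; open now [(0,2) g=6 f=9, (0,3) g=5 f=9, (0,4) g=4 f=9, (0,5) g=3 f=9, (0,6) g=2 f=9, (0,7) g=1 f=9, (1,1) g=6 f=9, (2,2) g=6 f=7, (2,3) g=5 f=7, (2,4) g=4 f=7, (2,5) g=3 f=7, (2,6) g=2 f=7, (2,7) g=1 f=7]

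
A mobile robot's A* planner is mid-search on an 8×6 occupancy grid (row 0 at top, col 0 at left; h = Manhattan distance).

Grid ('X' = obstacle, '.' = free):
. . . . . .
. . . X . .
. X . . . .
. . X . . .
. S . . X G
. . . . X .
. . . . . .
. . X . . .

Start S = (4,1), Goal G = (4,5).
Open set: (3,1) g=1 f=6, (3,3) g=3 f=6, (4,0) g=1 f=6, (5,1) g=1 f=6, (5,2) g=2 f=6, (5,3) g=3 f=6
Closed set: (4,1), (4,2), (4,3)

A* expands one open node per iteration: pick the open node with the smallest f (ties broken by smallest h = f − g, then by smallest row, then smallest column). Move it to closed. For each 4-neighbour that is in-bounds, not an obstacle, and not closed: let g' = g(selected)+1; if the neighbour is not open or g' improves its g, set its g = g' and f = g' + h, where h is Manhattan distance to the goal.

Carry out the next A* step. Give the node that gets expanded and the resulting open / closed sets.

step 1: expand (3,3) (f=6, h=3) → closed; open now [(2,3) g=4 f=8, (3,1) g=1 f=6, (3,4) g=4 f=6, (4,0) g=1 f=6, (5,1) g=1 f=6, (5,2) g=2 f=6, (5,3) g=3 f=6]

expanded=(3,3); open=[(2,3) g=4 f=8, (3,1) g=1 f=6, (3,4) g=4 f=6, (4,0) g=1 f=6, (5,1) g=1 f=6, (5,2) g=2 f=6, (5,3) g=3 f=6]; closed=[(3,3), (4,1), (4,2), (4,3)]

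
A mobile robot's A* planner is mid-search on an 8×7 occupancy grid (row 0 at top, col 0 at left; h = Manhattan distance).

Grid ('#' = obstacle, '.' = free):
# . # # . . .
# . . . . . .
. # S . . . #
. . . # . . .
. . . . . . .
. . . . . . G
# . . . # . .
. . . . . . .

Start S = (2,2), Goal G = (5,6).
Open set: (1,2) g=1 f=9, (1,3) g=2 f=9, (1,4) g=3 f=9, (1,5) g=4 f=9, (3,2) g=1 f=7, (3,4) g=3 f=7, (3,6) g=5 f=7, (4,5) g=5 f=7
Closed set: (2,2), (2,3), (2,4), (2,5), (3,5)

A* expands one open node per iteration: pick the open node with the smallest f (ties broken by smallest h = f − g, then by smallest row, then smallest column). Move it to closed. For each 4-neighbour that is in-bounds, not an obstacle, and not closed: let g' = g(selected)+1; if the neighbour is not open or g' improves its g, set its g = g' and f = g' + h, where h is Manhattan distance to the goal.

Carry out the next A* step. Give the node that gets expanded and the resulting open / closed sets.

expanded=(3,6); open=[(1,2) g=1 f=9, (1,3) g=2 f=9, (1,4) g=3 f=9, (1,5) g=4 f=9, (3,2) g=1 f=7, (3,4) g=3 f=7, (4,5) g=5 f=7, (4,6) g=6 f=7]; closed=[(2,2), (2,3), (2,4), (2,5), (3,5), (3,6)]

step 1: expand (3,6) (f=7, h=2) → closed; open now [(1,2) g=1 f=9, (1,3) g=2 f=9, (1,4) g=3 f=9, (1,5) g=4 f=9, (3,2) g=1 f=7, (3,4) g=3 f=7, (4,5) g=5 f=7, (4,6) g=6 f=7]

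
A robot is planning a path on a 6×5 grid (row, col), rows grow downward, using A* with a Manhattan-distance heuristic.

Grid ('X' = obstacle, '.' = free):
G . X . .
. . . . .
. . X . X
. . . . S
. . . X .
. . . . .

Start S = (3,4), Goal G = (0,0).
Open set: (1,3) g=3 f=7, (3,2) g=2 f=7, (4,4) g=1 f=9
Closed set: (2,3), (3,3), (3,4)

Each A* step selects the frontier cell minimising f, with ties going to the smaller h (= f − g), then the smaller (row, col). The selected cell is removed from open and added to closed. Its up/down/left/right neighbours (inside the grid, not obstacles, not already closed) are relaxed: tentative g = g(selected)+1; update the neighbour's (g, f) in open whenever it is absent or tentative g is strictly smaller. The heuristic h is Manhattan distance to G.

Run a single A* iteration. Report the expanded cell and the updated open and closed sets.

expanded=(1,3); open=[(0,3) g=4 f=7, (1,2) g=4 f=7, (1,4) g=4 f=9, (3,2) g=2 f=7, (4,4) g=1 f=9]; closed=[(1,3), (2,3), (3,3), (3,4)]

step 1: expand (1,3) (f=7, h=4) → closed; open now [(0,3) g=4 f=7, (1,2) g=4 f=7, (1,4) g=4 f=9, (3,2) g=2 f=7, (4,4) g=1 f=9]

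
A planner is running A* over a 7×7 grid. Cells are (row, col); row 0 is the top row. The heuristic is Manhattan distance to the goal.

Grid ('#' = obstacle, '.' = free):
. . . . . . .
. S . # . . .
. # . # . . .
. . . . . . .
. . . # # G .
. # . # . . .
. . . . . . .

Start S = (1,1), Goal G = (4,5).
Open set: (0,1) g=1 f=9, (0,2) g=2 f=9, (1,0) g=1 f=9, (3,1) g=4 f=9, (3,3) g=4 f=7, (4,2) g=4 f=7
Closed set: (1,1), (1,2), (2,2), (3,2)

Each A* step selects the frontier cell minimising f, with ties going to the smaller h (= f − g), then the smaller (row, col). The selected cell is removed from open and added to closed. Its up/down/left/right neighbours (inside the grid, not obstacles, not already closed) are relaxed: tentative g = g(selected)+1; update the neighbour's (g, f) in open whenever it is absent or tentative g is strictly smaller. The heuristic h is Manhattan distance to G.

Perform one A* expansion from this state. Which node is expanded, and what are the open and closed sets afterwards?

step 1: expand (3,3) (f=7, h=3) → closed; open now [(0,1) g=1 f=9, (0,2) g=2 f=9, (1,0) g=1 f=9, (3,1) g=4 f=9, (3,4) g=5 f=7, (4,2) g=4 f=7]

expanded=(3,3); open=[(0,1) g=1 f=9, (0,2) g=2 f=9, (1,0) g=1 f=9, (3,1) g=4 f=9, (3,4) g=5 f=7, (4,2) g=4 f=7]; closed=[(1,1), (1,2), (2,2), (3,2), (3,3)]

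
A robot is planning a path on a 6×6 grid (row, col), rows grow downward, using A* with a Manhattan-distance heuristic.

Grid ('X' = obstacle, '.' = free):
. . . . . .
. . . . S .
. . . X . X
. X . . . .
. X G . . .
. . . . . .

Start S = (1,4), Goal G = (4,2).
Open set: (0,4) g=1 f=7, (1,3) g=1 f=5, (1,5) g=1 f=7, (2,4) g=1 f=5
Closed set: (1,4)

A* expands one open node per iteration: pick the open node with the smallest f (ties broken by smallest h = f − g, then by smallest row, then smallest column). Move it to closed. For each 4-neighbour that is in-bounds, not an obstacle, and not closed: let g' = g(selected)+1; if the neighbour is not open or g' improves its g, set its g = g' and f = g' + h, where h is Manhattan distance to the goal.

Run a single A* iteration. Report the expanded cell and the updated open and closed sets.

expanded=(1,3); open=[(0,3) g=2 f=7, (0,4) g=1 f=7, (1,2) g=2 f=5, (1,5) g=1 f=7, (2,4) g=1 f=5]; closed=[(1,3), (1,4)]

step 1: expand (1,3) (f=5, h=4) → closed; open now [(0,3) g=2 f=7, (0,4) g=1 f=7, (1,2) g=2 f=5, (1,5) g=1 f=7, (2,4) g=1 f=5]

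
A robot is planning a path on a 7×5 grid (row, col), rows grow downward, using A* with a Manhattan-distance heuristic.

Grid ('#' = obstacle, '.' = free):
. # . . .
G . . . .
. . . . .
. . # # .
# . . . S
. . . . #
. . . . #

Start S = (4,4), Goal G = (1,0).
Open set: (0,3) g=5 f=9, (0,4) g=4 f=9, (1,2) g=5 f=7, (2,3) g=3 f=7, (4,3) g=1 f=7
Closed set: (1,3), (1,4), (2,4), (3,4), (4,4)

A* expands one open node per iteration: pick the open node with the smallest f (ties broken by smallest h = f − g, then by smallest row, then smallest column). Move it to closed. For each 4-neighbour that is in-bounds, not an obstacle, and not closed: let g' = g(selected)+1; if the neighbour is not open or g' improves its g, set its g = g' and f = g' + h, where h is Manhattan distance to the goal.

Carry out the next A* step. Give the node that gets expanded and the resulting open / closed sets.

step 1: expand (1,2) (f=7, h=2) → closed; open now [(0,2) g=6 f=9, (0,3) g=5 f=9, (0,4) g=4 f=9, (1,1) g=6 f=7, (2,2) g=6 f=9, (2,3) g=3 f=7, (4,3) g=1 f=7]

expanded=(1,2); open=[(0,2) g=6 f=9, (0,3) g=5 f=9, (0,4) g=4 f=9, (1,1) g=6 f=7, (2,2) g=6 f=9, (2,3) g=3 f=7, (4,3) g=1 f=7]; closed=[(1,2), (1,3), (1,4), (2,4), (3,4), (4,4)]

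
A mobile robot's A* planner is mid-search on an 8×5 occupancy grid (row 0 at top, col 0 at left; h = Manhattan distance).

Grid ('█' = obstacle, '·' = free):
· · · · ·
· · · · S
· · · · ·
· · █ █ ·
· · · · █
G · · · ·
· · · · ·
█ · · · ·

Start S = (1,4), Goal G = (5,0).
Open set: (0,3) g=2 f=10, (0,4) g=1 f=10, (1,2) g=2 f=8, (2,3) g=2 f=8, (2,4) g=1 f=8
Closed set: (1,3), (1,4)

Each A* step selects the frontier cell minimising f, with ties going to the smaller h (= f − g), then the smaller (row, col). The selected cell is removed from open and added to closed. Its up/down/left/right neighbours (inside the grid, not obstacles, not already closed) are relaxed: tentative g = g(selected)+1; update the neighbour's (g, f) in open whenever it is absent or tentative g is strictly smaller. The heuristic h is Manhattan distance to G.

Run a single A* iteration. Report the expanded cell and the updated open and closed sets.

step 1: expand (1,2) (f=8, h=6) → closed; open now [(0,2) g=3 f=10, (0,3) g=2 f=10, (0,4) g=1 f=10, (1,1) g=3 f=8, (2,2) g=3 f=8, (2,3) g=2 f=8, (2,4) g=1 f=8]

expanded=(1,2); open=[(0,2) g=3 f=10, (0,3) g=2 f=10, (0,4) g=1 f=10, (1,1) g=3 f=8, (2,2) g=3 f=8, (2,3) g=2 f=8, (2,4) g=1 f=8]; closed=[(1,2), (1,3), (1,4)]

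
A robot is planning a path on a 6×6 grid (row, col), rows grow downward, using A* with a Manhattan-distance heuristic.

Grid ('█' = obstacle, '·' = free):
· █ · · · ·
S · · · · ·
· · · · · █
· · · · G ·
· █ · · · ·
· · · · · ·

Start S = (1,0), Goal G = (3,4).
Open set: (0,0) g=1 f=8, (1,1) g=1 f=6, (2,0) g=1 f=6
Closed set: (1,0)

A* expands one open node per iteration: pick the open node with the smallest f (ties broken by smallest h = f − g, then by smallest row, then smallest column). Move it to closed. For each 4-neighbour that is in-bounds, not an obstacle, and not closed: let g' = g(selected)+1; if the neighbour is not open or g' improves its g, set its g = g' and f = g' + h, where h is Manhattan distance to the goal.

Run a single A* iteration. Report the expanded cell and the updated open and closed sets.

expanded=(1,1); open=[(0,0) g=1 f=8, (1,2) g=2 f=6, (2,0) g=1 f=6, (2,1) g=2 f=6]; closed=[(1,0), (1,1)]

step 1: expand (1,1) (f=6, h=5) → closed; open now [(0,0) g=1 f=8, (1,2) g=2 f=6, (2,0) g=1 f=6, (2,1) g=2 f=6]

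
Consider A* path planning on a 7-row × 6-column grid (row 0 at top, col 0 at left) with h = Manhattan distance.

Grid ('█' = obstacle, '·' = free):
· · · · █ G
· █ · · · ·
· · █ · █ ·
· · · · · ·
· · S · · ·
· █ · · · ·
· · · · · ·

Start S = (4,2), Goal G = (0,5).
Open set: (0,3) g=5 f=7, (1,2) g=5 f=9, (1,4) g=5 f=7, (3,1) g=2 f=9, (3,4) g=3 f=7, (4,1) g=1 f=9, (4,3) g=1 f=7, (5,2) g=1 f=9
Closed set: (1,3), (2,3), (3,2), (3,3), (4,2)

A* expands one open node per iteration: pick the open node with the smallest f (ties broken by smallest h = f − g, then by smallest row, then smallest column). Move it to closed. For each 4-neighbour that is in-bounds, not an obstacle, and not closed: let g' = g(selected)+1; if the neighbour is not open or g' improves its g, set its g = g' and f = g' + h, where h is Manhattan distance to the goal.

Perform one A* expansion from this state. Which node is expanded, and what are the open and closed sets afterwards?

expanded=(0,3); open=[(0,2) g=6 f=9, (1,2) g=5 f=9, (1,4) g=5 f=7, (3,1) g=2 f=9, (3,4) g=3 f=7, (4,1) g=1 f=9, (4,3) g=1 f=7, (5,2) g=1 f=9]; closed=[(0,3), (1,3), (2,3), (3,2), (3,3), (4,2)]

step 1: expand (0,3) (f=7, h=2) → closed; open now [(0,2) g=6 f=9, (1,2) g=5 f=9, (1,4) g=5 f=7, (3,1) g=2 f=9, (3,4) g=3 f=7, (4,1) g=1 f=9, (4,3) g=1 f=7, (5,2) g=1 f=9]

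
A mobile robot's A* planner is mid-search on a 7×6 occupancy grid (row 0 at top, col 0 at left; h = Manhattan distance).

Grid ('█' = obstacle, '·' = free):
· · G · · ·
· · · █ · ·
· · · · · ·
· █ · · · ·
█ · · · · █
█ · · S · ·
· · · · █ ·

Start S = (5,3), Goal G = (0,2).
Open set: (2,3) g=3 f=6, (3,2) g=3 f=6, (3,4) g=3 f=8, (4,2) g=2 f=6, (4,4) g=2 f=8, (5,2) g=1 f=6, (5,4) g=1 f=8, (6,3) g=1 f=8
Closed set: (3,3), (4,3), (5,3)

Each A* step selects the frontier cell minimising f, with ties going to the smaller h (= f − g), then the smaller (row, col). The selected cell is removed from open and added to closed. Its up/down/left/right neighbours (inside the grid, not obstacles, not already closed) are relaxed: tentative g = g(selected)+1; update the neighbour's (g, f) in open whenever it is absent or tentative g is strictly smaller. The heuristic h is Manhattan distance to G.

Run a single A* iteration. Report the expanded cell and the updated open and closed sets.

step 1: expand (2,3) (f=6, h=3) → closed; open now [(2,2) g=4 f=6, (2,4) g=4 f=8, (3,2) g=3 f=6, (3,4) g=3 f=8, (4,2) g=2 f=6, (4,4) g=2 f=8, (5,2) g=1 f=6, (5,4) g=1 f=8, (6,3) g=1 f=8]

expanded=(2,3); open=[(2,2) g=4 f=6, (2,4) g=4 f=8, (3,2) g=3 f=6, (3,4) g=3 f=8, (4,2) g=2 f=6, (4,4) g=2 f=8, (5,2) g=1 f=6, (5,4) g=1 f=8, (6,3) g=1 f=8]; closed=[(2,3), (3,3), (4,3), (5,3)]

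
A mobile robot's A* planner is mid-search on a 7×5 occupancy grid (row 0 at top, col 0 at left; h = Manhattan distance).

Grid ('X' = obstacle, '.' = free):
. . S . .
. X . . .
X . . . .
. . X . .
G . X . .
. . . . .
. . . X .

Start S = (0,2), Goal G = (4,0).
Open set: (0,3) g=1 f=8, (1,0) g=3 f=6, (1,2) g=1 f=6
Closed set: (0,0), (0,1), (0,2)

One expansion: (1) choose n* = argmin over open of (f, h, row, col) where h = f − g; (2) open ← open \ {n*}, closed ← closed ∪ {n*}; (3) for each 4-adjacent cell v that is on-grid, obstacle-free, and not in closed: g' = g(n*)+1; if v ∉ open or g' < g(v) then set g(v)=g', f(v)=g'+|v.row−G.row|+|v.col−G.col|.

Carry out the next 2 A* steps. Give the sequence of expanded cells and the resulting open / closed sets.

order=[(1,0) → (1,2)]; open=[(0,3) g=1 f=8, (1,3) g=2 f=8, (2,2) g=2 f=6]; closed=[(0,0), (0,1), (0,2), (1,0), (1,2)]

step 1: expand (1,0) (f=6, h=3) → closed; open now [(0,3) g=1 f=8, (1,2) g=1 f=6]
step 2: expand (1,2) (f=6, h=5) → closed; open now [(0,3) g=1 f=8, (1,3) g=2 f=8, (2,2) g=2 f=6]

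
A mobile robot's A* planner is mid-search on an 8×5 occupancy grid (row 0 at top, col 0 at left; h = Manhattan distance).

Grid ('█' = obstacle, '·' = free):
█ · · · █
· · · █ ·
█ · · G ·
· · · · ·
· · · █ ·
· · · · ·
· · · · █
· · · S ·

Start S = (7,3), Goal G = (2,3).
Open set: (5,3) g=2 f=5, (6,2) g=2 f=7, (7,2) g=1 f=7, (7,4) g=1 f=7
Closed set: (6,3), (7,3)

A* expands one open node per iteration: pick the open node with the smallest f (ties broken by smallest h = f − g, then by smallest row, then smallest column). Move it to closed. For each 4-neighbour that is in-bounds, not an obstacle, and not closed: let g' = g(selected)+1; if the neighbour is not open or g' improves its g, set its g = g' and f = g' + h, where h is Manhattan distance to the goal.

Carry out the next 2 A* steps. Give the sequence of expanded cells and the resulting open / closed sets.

order=[(5,3) → (5,2)]; open=[(4,2) g=4 f=7, (5,1) g=4 f=9, (5,4) g=3 f=7, (6,2) g=2 f=7, (7,2) g=1 f=7, (7,4) g=1 f=7]; closed=[(5,2), (5,3), (6,3), (7,3)]

step 1: expand (5,3) (f=5, h=3) → closed; open now [(5,2) g=3 f=7, (5,4) g=3 f=7, (6,2) g=2 f=7, (7,2) g=1 f=7, (7,4) g=1 f=7]
step 2: expand (5,2) (f=7, h=4) → closed; open now [(4,2) g=4 f=7, (5,1) g=4 f=9, (5,4) g=3 f=7, (6,2) g=2 f=7, (7,2) g=1 f=7, (7,4) g=1 f=7]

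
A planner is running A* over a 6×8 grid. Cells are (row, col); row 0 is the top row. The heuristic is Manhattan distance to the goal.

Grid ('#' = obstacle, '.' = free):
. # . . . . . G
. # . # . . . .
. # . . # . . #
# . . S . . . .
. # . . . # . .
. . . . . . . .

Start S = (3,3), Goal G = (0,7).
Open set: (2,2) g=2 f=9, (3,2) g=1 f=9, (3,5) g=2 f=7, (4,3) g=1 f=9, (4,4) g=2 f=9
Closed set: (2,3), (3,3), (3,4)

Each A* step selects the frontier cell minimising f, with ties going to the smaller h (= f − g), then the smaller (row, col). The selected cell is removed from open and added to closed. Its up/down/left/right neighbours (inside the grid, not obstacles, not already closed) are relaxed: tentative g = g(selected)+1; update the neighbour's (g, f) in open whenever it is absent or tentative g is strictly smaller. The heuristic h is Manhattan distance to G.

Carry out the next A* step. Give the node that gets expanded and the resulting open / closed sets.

step 1: expand (3,5) (f=7, h=5) → closed; open now [(2,2) g=2 f=9, (2,5) g=3 f=7, (3,2) g=1 f=9, (3,6) g=3 f=7, (4,3) g=1 f=9, (4,4) g=2 f=9]

expanded=(3,5); open=[(2,2) g=2 f=9, (2,5) g=3 f=7, (3,2) g=1 f=9, (3,6) g=3 f=7, (4,3) g=1 f=9, (4,4) g=2 f=9]; closed=[(2,3), (3,3), (3,4), (3,5)]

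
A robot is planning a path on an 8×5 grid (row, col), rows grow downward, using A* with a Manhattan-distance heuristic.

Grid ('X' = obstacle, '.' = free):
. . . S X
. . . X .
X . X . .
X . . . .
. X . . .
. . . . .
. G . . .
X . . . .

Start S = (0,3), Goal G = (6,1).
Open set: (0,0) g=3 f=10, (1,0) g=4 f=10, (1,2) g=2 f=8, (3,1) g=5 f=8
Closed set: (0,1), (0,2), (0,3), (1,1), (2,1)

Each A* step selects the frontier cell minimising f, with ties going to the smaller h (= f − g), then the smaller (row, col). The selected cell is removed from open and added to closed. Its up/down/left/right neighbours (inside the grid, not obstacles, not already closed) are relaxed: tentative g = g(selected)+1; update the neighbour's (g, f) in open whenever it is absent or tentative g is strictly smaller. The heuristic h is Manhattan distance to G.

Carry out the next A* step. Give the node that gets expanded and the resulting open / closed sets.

step 1: expand (3,1) (f=8, h=3) → closed; open now [(0,0) g=3 f=10, (1,0) g=4 f=10, (1,2) g=2 f=8, (3,2) g=6 f=10]

expanded=(3,1); open=[(0,0) g=3 f=10, (1,0) g=4 f=10, (1,2) g=2 f=8, (3,2) g=6 f=10]; closed=[(0,1), (0,2), (0,3), (1,1), (2,1), (3,1)]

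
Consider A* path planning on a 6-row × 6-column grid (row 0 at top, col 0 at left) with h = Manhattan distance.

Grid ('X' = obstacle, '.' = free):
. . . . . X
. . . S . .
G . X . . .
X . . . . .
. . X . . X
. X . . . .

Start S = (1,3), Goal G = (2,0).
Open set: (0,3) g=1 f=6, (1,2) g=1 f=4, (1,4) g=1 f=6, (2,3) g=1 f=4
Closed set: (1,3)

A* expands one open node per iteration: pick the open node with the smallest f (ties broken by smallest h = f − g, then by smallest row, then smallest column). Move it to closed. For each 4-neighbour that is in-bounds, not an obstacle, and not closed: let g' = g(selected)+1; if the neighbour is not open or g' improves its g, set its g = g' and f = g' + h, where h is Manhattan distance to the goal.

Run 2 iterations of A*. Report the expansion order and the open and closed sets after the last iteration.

order=[(1,2) → (1,1)]; open=[(0,1) g=3 f=6, (0,2) g=2 f=6, (0,3) g=1 f=6, (1,0) g=3 f=4, (1,4) g=1 f=6, (2,1) g=3 f=4, (2,3) g=1 f=4]; closed=[(1,1), (1,2), (1,3)]

step 1: expand (1,2) (f=4, h=3) → closed; open now [(0,2) g=2 f=6, (0,3) g=1 f=6, (1,1) g=2 f=4, (1,4) g=1 f=6, (2,3) g=1 f=4]
step 2: expand (1,1) (f=4, h=2) → closed; open now [(0,1) g=3 f=6, (0,2) g=2 f=6, (0,3) g=1 f=6, (1,0) g=3 f=4, (1,4) g=1 f=6, (2,1) g=3 f=4, (2,3) g=1 f=4]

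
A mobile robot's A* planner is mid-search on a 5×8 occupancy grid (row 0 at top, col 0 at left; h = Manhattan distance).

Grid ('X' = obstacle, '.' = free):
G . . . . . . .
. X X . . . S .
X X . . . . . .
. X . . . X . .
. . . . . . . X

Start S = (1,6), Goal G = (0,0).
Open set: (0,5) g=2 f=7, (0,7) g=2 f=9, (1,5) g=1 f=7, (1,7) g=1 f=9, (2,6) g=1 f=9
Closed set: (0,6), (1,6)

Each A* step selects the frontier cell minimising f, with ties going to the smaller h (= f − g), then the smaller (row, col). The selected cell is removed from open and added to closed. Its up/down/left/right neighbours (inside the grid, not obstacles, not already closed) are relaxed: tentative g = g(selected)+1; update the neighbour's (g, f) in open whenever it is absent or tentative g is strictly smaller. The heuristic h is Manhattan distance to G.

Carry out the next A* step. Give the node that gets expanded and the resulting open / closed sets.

step 1: expand (0,5) (f=7, h=5) → closed; open now [(0,4) g=3 f=7, (0,7) g=2 f=9, (1,5) g=1 f=7, (1,7) g=1 f=9, (2,6) g=1 f=9]

expanded=(0,5); open=[(0,4) g=3 f=7, (0,7) g=2 f=9, (1,5) g=1 f=7, (1,7) g=1 f=9, (2,6) g=1 f=9]; closed=[(0,5), (0,6), (1,6)]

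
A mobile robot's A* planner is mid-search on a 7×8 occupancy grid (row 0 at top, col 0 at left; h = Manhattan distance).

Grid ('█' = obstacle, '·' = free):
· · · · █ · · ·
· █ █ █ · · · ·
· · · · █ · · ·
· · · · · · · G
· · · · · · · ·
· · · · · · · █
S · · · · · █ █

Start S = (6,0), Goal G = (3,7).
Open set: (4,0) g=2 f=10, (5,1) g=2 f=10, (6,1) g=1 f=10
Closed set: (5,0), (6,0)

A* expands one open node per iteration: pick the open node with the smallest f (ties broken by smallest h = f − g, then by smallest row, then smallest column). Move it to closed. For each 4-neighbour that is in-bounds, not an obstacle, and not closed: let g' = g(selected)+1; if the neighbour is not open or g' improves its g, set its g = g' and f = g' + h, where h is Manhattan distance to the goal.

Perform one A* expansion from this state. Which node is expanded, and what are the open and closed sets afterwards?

step 1: expand (4,0) (f=10, h=8) → closed; open now [(3,0) g=3 f=10, (4,1) g=3 f=10, (5,1) g=2 f=10, (6,1) g=1 f=10]

expanded=(4,0); open=[(3,0) g=3 f=10, (4,1) g=3 f=10, (5,1) g=2 f=10, (6,1) g=1 f=10]; closed=[(4,0), (5,0), (6,0)]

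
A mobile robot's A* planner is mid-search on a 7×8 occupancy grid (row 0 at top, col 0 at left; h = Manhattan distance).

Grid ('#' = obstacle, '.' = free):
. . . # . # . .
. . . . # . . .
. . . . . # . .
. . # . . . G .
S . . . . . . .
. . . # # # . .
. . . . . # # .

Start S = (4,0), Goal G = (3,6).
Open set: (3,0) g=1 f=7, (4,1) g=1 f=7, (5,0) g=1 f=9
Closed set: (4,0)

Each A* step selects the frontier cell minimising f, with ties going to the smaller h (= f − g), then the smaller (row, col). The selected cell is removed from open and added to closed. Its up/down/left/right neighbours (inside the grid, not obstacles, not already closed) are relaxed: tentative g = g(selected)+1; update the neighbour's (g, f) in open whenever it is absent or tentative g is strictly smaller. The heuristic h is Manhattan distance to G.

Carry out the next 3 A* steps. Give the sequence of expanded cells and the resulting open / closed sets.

step 1: expand (3,0) (f=7, h=6) → closed; open now [(2,0) g=2 f=9, (3,1) g=2 f=7, (4,1) g=1 f=7, (5,0) g=1 f=9]
step 2: expand (3,1) (f=7, h=5) → closed; open now [(2,0) g=2 f=9, (2,1) g=3 f=9, (4,1) g=1 f=7, (5,0) g=1 f=9]
step 3: expand (4,1) (f=7, h=6) → closed; open now [(2,0) g=2 f=9, (2,1) g=3 f=9, (4,2) g=2 f=7, (5,0) g=1 f=9, (5,1) g=2 f=9]

order=[(3,0) → (3,1) → (4,1)]; open=[(2,0) g=2 f=9, (2,1) g=3 f=9, (4,2) g=2 f=7, (5,0) g=1 f=9, (5,1) g=2 f=9]; closed=[(3,0), (3,1), (4,0), (4,1)]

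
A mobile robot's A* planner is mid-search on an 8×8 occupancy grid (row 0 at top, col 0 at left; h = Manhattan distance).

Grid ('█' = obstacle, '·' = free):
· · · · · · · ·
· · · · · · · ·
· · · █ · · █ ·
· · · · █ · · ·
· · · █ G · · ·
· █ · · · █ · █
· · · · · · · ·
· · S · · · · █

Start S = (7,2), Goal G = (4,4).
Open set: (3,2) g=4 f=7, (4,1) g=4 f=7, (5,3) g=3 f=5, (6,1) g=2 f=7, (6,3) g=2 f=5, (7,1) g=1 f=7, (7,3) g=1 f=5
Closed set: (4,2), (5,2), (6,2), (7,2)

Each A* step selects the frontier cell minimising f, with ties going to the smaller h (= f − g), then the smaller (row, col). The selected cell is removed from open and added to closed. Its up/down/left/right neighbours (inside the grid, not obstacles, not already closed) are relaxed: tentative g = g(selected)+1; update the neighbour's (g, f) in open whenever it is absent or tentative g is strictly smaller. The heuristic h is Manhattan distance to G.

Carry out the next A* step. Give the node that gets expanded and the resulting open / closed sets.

expanded=(5,3); open=[(3,2) g=4 f=7, (4,1) g=4 f=7, (5,4) g=4 f=5, (6,1) g=2 f=7, (6,3) g=2 f=5, (7,1) g=1 f=7, (7,3) g=1 f=5]; closed=[(4,2), (5,2), (5,3), (6,2), (7,2)]

step 1: expand (5,3) (f=5, h=2) → closed; open now [(3,2) g=4 f=7, (4,1) g=4 f=7, (5,4) g=4 f=5, (6,1) g=2 f=7, (6,3) g=2 f=5, (7,1) g=1 f=7, (7,3) g=1 f=5]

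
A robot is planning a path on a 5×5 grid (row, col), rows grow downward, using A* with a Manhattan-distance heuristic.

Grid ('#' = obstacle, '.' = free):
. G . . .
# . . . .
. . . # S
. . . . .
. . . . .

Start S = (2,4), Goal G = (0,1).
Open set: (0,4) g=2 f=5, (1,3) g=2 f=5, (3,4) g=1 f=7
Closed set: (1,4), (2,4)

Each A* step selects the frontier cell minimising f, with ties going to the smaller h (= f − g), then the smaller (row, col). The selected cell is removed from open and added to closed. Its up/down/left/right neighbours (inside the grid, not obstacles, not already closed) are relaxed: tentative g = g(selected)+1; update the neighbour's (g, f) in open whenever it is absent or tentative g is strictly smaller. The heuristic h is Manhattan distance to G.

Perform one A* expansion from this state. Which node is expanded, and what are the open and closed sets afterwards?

expanded=(0,4); open=[(0,3) g=3 f=5, (1,3) g=2 f=5, (3,4) g=1 f=7]; closed=[(0,4), (1,4), (2,4)]

step 1: expand (0,4) (f=5, h=3) → closed; open now [(0,3) g=3 f=5, (1,3) g=2 f=5, (3,4) g=1 f=7]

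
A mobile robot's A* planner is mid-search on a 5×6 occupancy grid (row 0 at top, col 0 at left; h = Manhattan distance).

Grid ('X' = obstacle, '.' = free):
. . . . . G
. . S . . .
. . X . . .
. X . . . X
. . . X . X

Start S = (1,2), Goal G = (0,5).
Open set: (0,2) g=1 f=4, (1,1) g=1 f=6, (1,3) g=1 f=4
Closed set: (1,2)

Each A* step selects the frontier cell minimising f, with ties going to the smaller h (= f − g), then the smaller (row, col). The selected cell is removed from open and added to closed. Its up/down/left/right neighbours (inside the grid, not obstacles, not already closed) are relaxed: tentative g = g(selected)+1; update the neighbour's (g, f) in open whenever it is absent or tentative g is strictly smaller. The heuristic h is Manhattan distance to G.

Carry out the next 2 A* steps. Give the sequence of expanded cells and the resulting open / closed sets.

order=[(0,2) → (0,3)]; open=[(0,1) g=2 f=6, (0,4) g=3 f=4, (1,1) g=1 f=6, (1,3) g=1 f=4]; closed=[(0,2), (0,3), (1,2)]

step 1: expand (0,2) (f=4, h=3) → closed; open now [(0,1) g=2 f=6, (0,3) g=2 f=4, (1,1) g=1 f=6, (1,3) g=1 f=4]
step 2: expand (0,3) (f=4, h=2) → closed; open now [(0,1) g=2 f=6, (0,4) g=3 f=4, (1,1) g=1 f=6, (1,3) g=1 f=4]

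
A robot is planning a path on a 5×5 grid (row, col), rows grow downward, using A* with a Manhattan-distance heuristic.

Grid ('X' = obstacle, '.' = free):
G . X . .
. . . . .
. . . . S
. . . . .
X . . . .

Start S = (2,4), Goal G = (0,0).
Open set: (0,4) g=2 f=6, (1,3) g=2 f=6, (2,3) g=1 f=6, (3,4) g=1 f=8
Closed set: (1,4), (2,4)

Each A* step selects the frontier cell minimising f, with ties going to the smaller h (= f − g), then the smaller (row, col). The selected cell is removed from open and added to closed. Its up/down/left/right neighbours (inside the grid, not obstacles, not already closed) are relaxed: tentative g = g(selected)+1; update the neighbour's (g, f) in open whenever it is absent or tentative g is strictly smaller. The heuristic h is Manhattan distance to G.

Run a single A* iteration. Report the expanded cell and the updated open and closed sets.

step 1: expand (0,4) (f=6, h=4) → closed; open now [(0,3) g=3 f=6, (1,3) g=2 f=6, (2,3) g=1 f=6, (3,4) g=1 f=8]

expanded=(0,4); open=[(0,3) g=3 f=6, (1,3) g=2 f=6, (2,3) g=1 f=6, (3,4) g=1 f=8]; closed=[(0,4), (1,4), (2,4)]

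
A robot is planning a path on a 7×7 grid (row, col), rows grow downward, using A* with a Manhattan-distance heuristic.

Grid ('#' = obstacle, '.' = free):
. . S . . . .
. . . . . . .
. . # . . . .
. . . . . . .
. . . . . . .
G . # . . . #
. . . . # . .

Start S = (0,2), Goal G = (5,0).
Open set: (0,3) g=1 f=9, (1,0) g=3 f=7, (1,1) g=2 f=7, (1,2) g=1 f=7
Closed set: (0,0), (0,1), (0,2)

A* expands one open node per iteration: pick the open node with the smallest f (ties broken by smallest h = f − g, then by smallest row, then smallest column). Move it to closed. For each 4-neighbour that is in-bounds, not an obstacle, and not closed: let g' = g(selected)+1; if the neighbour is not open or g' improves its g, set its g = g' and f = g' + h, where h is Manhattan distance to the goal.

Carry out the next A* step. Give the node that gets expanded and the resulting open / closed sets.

expanded=(1,0); open=[(0,3) g=1 f=9, (1,1) g=2 f=7, (1,2) g=1 f=7, (2,0) g=4 f=7]; closed=[(0,0), (0,1), (0,2), (1,0)]

step 1: expand (1,0) (f=7, h=4) → closed; open now [(0,3) g=1 f=9, (1,1) g=2 f=7, (1,2) g=1 f=7, (2,0) g=4 f=7]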